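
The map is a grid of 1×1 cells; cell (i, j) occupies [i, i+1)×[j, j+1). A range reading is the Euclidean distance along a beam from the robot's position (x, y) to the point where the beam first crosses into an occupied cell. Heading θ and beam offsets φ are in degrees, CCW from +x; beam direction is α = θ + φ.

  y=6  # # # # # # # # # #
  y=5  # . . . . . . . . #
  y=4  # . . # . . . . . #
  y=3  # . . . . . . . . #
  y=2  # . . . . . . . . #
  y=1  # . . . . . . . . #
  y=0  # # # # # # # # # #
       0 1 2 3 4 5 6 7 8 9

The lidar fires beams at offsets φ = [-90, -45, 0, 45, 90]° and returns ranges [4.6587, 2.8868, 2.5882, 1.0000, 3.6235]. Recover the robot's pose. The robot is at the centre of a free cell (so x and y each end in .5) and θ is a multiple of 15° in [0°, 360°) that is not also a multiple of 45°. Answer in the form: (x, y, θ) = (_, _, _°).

Enumerate (i+0.5, j+0.5, θ) over the 39 free cells and 16 admissible headings. For each, cast all 5 beams and compare to the given ranges.
  (8.5, 5.5, 330°): beam 1 = 5.1962 ≠ 4.6587 ✗
  (7.5, 1.5, 105°): beam 1 = 1.5529 ≠ 4.6587 ✗
  (6.5, 1.5, 60°): beam 1 = 1.0000 ≠ 4.6587 ✗
  (1.5, 1.5, 150°): beam 1 = 3.0000 ≠ 4.6587 ✗
  …
  (4.5, 3.5, 105°): r_1=4.6587, r_2=2.8868, r_3=2.5882, r_4=1.0000, r_5=3.6235 — all match ✓
Only this pose fits every beam.

(x, y, θ) = (4.5, 3.5, 105°)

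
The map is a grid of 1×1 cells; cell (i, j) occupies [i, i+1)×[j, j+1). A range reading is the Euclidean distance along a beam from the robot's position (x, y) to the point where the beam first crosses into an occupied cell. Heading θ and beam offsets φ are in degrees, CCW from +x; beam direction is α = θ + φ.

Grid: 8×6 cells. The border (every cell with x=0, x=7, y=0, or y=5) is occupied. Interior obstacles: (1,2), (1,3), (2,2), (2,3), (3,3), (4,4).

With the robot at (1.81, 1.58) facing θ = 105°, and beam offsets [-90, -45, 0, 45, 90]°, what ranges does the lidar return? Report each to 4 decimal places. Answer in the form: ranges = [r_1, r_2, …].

ranges = [5.3731, 0.4850, 0.4348, 0.8400, 0.8386]

beam 1: φ=-90°, α=15°
  cosα=0.9659 sinα=0.2588 | (1,1) | tMaxX 0.1967 tMaxY 1.6228 | tΔX 1.0353 tΔY 3.8637
    t=0.1967 [x] (2,1)
    t=1.2320 [x] (3,1)
    t=1.6228 [y] (3,2)
    t=2.2673 [x] (4,2)
    t=3.3025 [x] (5,2)
    t=4.3378 [x] (6,2)
    t=5.3731 [x] (7,2) — stop
  → r_1 = 5.3731
beam 2: φ=-45°, α=60°
  cosα=0.5000 sinα=0.8660 | (1,1) | tMaxX 0.3800 tMaxY 0.4850 | tΔX 2.0000 tΔY 1.1547
    t=0.3800 [x] (2,1)
    t=0.4850 [y] (2,2) — stop
  → r_2 = 0.4850
beam 3: φ=0°, α=105°
  cosα=-0.2588 sinα=0.9659 | (1,1) | tMaxX 3.1296 tMaxY 0.4348 | tΔX 3.8637 tΔY 1.0353
    t=0.4348 [y] (1,2) — stop
  → r_3 = 0.4348
beam 4: φ=45°, α=150°
  cosα=-0.8660 sinα=0.5000 | (1,1) | tMaxX 0.9353 tMaxY 0.8400 | tΔX 1.1547 tΔY 2.0000
    t=0.8400 [y] (1,2) — stop
  → r_4 = 0.8400
beam 5: φ=90°, α=195°
  cosα=-0.9659 sinα=-0.2588 | (1,1) | tMaxX 0.8386 tMaxY 2.2409 | tΔX 1.0353 tΔY 3.8637
    t=0.8386 [x] (0,1) — stop
  → r_5 = 0.8386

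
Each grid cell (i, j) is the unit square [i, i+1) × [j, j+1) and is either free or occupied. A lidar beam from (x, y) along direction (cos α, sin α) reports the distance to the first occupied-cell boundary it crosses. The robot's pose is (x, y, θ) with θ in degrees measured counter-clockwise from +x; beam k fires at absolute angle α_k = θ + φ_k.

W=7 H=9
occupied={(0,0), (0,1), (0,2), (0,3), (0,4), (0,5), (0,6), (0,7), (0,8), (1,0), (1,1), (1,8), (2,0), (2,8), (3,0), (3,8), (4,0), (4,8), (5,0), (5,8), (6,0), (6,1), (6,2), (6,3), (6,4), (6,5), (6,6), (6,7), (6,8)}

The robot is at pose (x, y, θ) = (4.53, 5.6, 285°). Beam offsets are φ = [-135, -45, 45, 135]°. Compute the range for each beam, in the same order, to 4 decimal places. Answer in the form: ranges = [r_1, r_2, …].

ranges = [4.0761, 5.0600, 1.6974, 2.7713]

beam 1: φ=-135°, α=150°
  direction (-0.8660, 0.5000); cell (4,5); t to first gridline: x 0.6120, y 0.8000 (then +1.1547 / +2.0000)
    (3,5) via x @ 0.6120
    (3,6) via y @ 0.8000
    (2,6) via x @ 1.7667
    (2,7) via y @ 2.8000
    (1,7) via x @ 2.9214
    (0,7) via x @ 4.0761  # hit
  → r_1 = 4.0761
beam 2: φ=-45°, α=240°
  direction (-0.5000, -0.8660); cell (4,5); t to first gridline: x 1.0600, y 0.6928 (then +2.0000 / +1.1547)
    (4,4) via y @ 0.6928
    (3,4) via x @ 1.0600
    (3,3) via y @ 1.8475
    (3,2) via y @ 3.0022
    (2,2) via x @ 3.0600
    (2,1) via y @ 4.1569
    (1,1) via x @ 5.0600  # hit
  → r_2 = 5.0600
beam 3: φ=45°, α=330°
  direction (0.8660, -0.5000); cell (4,5); t to first gridline: x 0.5427, y 1.2000 (then +1.1547 / +2.0000)
    (5,5) via x @ 0.5427
    (5,4) via y @ 1.2000
    (6,4) via x @ 1.6974  # hit
  → r_3 = 1.6974
beam 4: φ=135°, α=60°
  direction (0.5000, 0.8660); cell (4,5); t to first gridline: x 0.9400, y 0.4619 (then +2.0000 / +1.1547)
    (4,6) via y @ 0.4619
    (5,6) via x @ 0.9400
    (5,7) via y @ 1.6166
    (5,8) via y @ 2.7713  # hit
  → r_4 = 2.7713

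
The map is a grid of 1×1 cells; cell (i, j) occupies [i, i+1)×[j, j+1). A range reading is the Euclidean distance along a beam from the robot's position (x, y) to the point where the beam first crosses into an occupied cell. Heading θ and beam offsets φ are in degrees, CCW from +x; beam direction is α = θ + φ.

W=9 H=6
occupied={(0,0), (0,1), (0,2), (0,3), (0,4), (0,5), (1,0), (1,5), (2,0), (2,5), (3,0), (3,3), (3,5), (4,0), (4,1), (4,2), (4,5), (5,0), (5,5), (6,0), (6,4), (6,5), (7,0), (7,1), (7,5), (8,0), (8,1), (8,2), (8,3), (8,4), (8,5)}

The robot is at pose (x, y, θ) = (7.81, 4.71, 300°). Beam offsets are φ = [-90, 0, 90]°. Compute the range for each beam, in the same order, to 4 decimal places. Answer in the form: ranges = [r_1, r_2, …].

ranges = [0.9353, 0.3800, 0.2194]

beam 1: φ=-90°, α=210°
  cosα=-0.8660 sinα=-0.5000 | (7,4) | tMaxX 0.9353 tMaxY 1.4200 | tΔX 1.1547 tΔY 2.0000
    t=0.9353 [x] (6,4) — stop
  → r_1 = 0.9353
beam 2: φ=0°, α=300°
  cosα=0.5000 sinα=-0.8660 | (7,4) | tMaxX 0.3800 tMaxY 0.8198 | tΔX 2.0000 tΔY 1.1547
    t=0.3800 [x] (8,4) — stop
  → r_2 = 0.3800
beam 3: φ=90°, α=30°
  cosα=0.8660 sinα=0.5000 | (7,4) | tMaxX 0.2194 tMaxY 0.5800 | tΔX 1.1547 tΔY 2.0000
    t=0.2194 [x] (8,4) — stop
  → r_3 = 0.2194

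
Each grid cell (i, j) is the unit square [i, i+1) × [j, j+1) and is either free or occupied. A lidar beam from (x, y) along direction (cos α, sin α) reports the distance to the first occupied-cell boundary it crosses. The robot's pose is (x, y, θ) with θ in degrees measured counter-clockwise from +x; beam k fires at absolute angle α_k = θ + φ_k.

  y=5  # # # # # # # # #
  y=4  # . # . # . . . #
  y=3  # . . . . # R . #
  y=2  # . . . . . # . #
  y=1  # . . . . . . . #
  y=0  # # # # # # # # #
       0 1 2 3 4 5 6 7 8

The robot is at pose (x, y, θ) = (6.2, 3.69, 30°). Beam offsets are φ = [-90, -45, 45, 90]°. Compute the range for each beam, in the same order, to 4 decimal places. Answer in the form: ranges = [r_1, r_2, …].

ranges = [0.7967, 1.8635, 1.3562, 1.5127]

beam 1: φ=-90°, α=300°
  dir = (cos 300°, sin 300°) = (0.5000, -0.8660); from cell (6,3)
  next x-line at t=1.6000, next y-line at t=0.7967; Δt_x=2.0000, Δt_y=1.1547
    y: enter (6,2) at t=0.7967 ← occupied
  → r_1 = 0.7967
beam 2: φ=-45°, α=345°
  dir = (cos 345°, sin 345°) = (0.9659, -0.2588); from cell (6,3)
  next x-line at t=0.8282, next y-line at t=2.6660; Δt_x=1.0353, Δt_y=3.8637
    x: enter (7,3) at t=0.8282
    x: enter (8,3) at t=1.8635 ← occupied
  → r_2 = 1.8635
beam 3: φ=45°, α=75°
  dir = (cos 75°, sin 75°) = (0.2588, 0.9659); from cell (6,3)
  next x-line at t=3.0910, next y-line at t=0.3209; Δt_x=3.8637, Δt_y=1.0353
    y: enter (6,4) at t=0.3209
    y: enter (6,5) at t=1.3562 ← occupied
  → r_3 = 1.3562
beam 4: φ=90°, α=120°
  dir = (cos 120°, sin 120°) = (-0.5000, 0.8660); from cell (6,3)
  next x-line at t=0.4000, next y-line at t=0.3580; Δt_x=2.0000, Δt_y=1.1547
    y: enter (6,4) at t=0.3580
    x: enter (5,4) at t=0.4000
    y: enter (5,5) at t=1.5127 ← occupied
  → r_4 = 1.5127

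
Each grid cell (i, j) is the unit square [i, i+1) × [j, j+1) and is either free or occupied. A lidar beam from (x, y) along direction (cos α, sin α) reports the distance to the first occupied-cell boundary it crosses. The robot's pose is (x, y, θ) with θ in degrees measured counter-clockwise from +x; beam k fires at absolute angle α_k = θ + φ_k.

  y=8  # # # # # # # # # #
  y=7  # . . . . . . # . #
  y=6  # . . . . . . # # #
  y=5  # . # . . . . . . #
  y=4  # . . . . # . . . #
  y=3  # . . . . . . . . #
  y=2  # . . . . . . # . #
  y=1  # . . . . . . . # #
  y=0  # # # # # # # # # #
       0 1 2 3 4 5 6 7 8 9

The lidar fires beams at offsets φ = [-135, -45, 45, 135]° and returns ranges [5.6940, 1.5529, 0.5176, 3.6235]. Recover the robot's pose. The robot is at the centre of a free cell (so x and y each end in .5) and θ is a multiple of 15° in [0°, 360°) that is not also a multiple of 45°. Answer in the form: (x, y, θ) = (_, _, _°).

(x, y, θ) = (6.5, 2.5, 300°)

The pose lattice has 49·16 = 784 candidates. Test each by forward raycasting.
  (6.5, 1.5, 240°): beam 1 = 2.5882 ≠ 5.6940 ✗
  (3.5, 2.5, 150°): beam 2 = 2.5882 ≠ 1.5529 ✗
  (2.5, 7.5, 255°): beam 1 = 0.5774 ≠ 5.6940 ✗
  (6.5, 7.5, 60°): beam 1 = 4.6587 ≠ 5.6940 ✗
  …
  (6.5, 2.5, 300°): r_1=5.6940, r_2=1.5529, r_3=0.5176, r_4=3.6235 — all match ✓
Only this pose fits every beam.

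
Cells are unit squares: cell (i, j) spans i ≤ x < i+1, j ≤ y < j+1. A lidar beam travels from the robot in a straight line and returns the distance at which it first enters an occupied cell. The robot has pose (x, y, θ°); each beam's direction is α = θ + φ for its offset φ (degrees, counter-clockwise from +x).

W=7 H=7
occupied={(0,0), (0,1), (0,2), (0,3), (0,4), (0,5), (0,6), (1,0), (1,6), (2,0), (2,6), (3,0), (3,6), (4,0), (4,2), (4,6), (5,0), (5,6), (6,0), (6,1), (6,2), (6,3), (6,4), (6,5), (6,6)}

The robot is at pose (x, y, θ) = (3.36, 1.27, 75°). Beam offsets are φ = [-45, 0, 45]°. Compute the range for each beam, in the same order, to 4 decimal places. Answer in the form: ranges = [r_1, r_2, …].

ranges = [1.4600, 4.8969, 4.7200]

beam 1: φ=-45°, α=30°
  direction (0.8660, 0.5000); cell (3,1); t to first gridline: x 0.7390, y 1.4600 (then +1.1547 / +2.0000)
    (4,1) via x @ 0.7390
    (4,2) via y @ 1.4600  # hit
  → r_1 = 1.4600
beam 2: φ=0°, α=75°
  direction (0.2588, 0.9659); cell (3,1); t to first gridline: x 2.4728, y 0.7558 (then +3.8637 / +1.0353)
    (3,2) via y @ 0.7558
    (3,3) via y @ 1.7910
    (4,3) via x @ 2.4728
    (4,4) via y @ 2.8263
    (4,5) via y @ 3.8616
    (4,6) via y @ 4.8969  # hit
  → r_2 = 4.8969
beam 3: φ=45°, α=120°
  direction (-0.5000, 0.8660); cell (3,1); t to first gridline: x 0.7200, y 0.8429 (then +2.0000 / +1.1547)
    (2,1) via x @ 0.7200
    (2,2) via y @ 0.8429
    (2,3) via y @ 1.9976
    (1,3) via x @ 2.7200
    (1,4) via y @ 3.1523
    (1,5) via y @ 4.3070
    (0,5) via x @ 4.7200  # hit
  → r_3 = 4.7200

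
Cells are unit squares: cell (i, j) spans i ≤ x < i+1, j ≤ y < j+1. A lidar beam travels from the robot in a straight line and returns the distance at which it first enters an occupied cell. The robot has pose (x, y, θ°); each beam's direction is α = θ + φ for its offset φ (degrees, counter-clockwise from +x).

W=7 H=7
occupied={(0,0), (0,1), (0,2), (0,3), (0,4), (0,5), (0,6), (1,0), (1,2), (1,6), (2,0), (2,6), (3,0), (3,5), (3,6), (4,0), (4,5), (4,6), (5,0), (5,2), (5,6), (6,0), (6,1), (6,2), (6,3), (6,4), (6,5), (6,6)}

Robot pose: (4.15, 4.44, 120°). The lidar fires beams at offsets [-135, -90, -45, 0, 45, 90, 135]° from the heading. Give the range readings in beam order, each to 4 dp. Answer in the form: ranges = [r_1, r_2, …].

beam 1: φ=-135°, α=345°
  d=(0.9659,-0.2588)  start (4,4)  tX=0.8800 tY=1.7000  stride 1/|dx|=1.0353 1/|dy|=3.8637
    cross x-line → (5,4), t=0.8800
    cross y-line → (5,3), t=1.7000
    cross x-line → (6,3), t=1.9153 (wall)
  → r_1 = 1.9153
beam 2: φ=-90°, α=30°
  d=(0.8660,0.5000)  start (4,4)  tX=0.9815 tY=1.1200  stride 1/|dx|=1.1547 1/|dy|=2.0000
    cross x-line → (5,4), t=0.9815
    cross y-line → (5,5), t=1.1200
    cross x-line → (6,5), t=2.1362 (wall)
  → r_2 = 2.1362
beam 3: φ=-45°, α=75°
  d=(0.2588,0.9659)  start (4,4)  tX=3.2841 tY=0.5798  stride 1/|dx|=3.8637 1/|dy|=1.0353
    cross y-line → (4,5), t=0.5798 (wall)
  → r_3 = 0.5798
beam 4: φ=0°, α=120°
  d=(-0.5000,0.8660)  start (4,4)  tX=0.3000 tY=0.6466  stride 1/|dx|=2.0000 1/|dy|=1.1547
    cross x-line → (3,4), t=0.3000
    cross y-line → (3,5), t=0.6466 (wall)
  → r_4 = 0.6466
beam 5: φ=45°, α=165°
  d=(-0.9659,0.2588)  start (4,4)  tX=0.1553 tY=2.1637  stride 1/|dx|=1.0353 1/|dy|=3.8637
    cross x-line → (3,4), t=0.1553
    cross x-line → (2,4), t=1.1906
    cross y-line → (2,5), t=2.1637
    cross x-line → (1,5), t=2.2258
    cross x-line → (0,5), t=3.2611 (wall)
  → r_5 = 3.2611
beam 6: φ=90°, α=210°
  d=(-0.8660,-0.5000)  start (4,4)  tX=0.1732 tY=0.8800  stride 1/|dx|=1.1547 1/|dy|=2.0000
    cross x-line → (3,4), t=0.1732
    cross y-line → (3,3), t=0.8800
    cross x-line → (2,3), t=1.3279
    cross x-line → (1,3), t=2.4826
    cross y-line → (1,2), t=2.8800 (wall)
  → r_6 = 2.8800
beam 7: φ=135°, α=255°
  d=(-0.2588,-0.9659)  start (4,4)  tX=0.5796 tY=0.4555  stride 1/|dx|=3.8637 1/|dy|=1.0353
    cross y-line → (4,3), t=0.4555
    cross x-line → (3,3), t=0.5796
    cross y-line → (3,2), t=1.4908
    cross y-line → (3,1), t=2.5261
    cross y-line → (3,0), t=3.5614 (wall)
  → r_7 = 3.5614

ranges = [1.9153, 2.1362, 0.5798, 0.6466, 3.2611, 2.8800, 3.5614]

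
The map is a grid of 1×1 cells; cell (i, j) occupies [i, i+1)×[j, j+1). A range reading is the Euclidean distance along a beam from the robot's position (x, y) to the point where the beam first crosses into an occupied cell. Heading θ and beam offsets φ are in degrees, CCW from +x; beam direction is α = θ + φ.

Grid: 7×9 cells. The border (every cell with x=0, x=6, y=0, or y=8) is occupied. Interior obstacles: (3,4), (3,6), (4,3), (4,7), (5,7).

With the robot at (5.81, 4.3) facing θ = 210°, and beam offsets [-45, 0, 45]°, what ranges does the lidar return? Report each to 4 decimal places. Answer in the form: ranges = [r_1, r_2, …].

ranges = [1.8738, 0.9353, 3.4164]

beam 1: φ=-45°, α=165°
  dir = (cos 165°, sin 165°) = (-0.9659, 0.2588); from cell (5,4)
  next x-line at t=0.8386, next y-line at t=2.7046; Δt_x=1.0353, Δt_y=3.8637
    x: enter (4,4) at t=0.8386
    x: enter (3,4) at t=1.8738 ← occupied
  → r_1 = 1.8738
beam 2: φ=0°, α=210°
  dir = (cos 210°, sin 210°) = (-0.8660, -0.5000); from cell (5,4)
  next x-line at t=0.9353, next y-line at t=0.6000; Δt_x=1.1547, Δt_y=2.0000
    y: enter (5,3) at t=0.6000
    x: enter (4,3) at t=0.9353 ← occupied
  → r_2 = 0.9353
beam 3: φ=45°, α=255°
  dir = (cos 255°, sin 255°) = (-0.2588, -0.9659); from cell (5,4)
  next x-line at t=3.1296, next y-line at t=0.3106; Δt_x=3.8637, Δt_y=1.0353
    y: enter (5,3) at t=0.3106
    y: enter (5,2) at t=1.3459
    y: enter (5,1) at t=2.3811
    x: enter (4,1) at t=3.1296
    y: enter (4,0) at t=3.4164 ← occupied
  → r_3 = 3.4164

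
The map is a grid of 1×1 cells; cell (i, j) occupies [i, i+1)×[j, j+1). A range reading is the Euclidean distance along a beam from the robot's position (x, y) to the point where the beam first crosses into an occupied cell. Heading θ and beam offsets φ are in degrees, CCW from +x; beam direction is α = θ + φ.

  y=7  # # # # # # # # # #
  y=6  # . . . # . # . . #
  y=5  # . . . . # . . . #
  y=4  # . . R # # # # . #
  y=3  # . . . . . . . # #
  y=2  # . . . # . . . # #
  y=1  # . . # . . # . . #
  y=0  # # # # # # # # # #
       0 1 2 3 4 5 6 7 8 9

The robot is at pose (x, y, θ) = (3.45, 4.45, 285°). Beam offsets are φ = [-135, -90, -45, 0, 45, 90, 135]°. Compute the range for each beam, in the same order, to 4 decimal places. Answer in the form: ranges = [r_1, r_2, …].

beam 1: φ=-135°, α=150°
  direction (-0.8660, 0.5000); cell (3,4); t to first gridline: x 0.5196, y 1.1000 (then +1.1547 / +2.0000)
    (2,4) via x @ 0.5196
    (2,5) via y @ 1.1000
    (1,5) via x @ 1.6743
    (0,5) via x @ 2.8290  # hit
  → r_1 = 2.8290
beam 2: φ=-90°, α=195°
  direction (-0.9659, -0.2588); cell (3,4); t to first gridline: x 0.4659, y 1.7387 (then +1.0353 / +3.8637)
    (2,4) via x @ 0.4659
    (1,4) via x @ 1.5012
    (1,3) via y @ 1.7387
    (0,3) via x @ 2.5364  # hit
  → r_2 = 2.5364
beam 3: φ=-45°, α=240°
  direction (-0.5000, -0.8660); cell (3,4); t to first gridline: x 0.9000, y 0.5196 (then +2.0000 / +1.1547)
    (3,3) via y @ 0.5196
    (2,3) via x @ 0.9000
    (2,2) via y @ 1.6743
    (2,1) via y @ 2.8290
    (1,1) via x @ 2.9000
    (1,0) via y @ 3.9837  # hit
  → r_3 = 3.9837
beam 4: φ=0°, α=285°
  direction (0.2588, -0.9659); cell (3,4); t to first gridline: x 2.1250, y 0.4659 (then +3.8637 / +1.0353)
    (3,3) via y @ 0.4659
    (3,2) via y @ 1.5012
    (4,2) via x @ 2.1250  # hit
  → r_4 = 2.1250
beam 5: φ=45°, α=330°
  direction (0.8660, -0.5000); cell (3,4); t to first gridline: x 0.6351, y 0.9000 (then +1.1547 / +2.0000)
    (4,4) via x @ 0.6351  # hit
  → r_5 = 0.6351
beam 6: φ=90°, α=15°
  direction (0.9659, 0.2588); cell (3,4); t to first gridline: x 0.5694, y 2.1250 (then +1.0353 / +3.8637)
    (4,4) via x @ 0.5694  # hit
  → r_6 = 0.5694
beam 7: φ=135°, α=60°
  direction (0.5000, 0.8660); cell (3,4); t to first gridline: x 1.1000, y 0.6351 (then +2.0000 / +1.1547)
    (3,5) via y @ 0.6351
    (4,5) via x @ 1.1000
    (4,6) via y @ 1.7898  # hit
  → r_7 = 1.7898

ranges = [2.8290, 2.5364, 3.9837, 2.1250, 0.6351, 0.5694, 1.7898]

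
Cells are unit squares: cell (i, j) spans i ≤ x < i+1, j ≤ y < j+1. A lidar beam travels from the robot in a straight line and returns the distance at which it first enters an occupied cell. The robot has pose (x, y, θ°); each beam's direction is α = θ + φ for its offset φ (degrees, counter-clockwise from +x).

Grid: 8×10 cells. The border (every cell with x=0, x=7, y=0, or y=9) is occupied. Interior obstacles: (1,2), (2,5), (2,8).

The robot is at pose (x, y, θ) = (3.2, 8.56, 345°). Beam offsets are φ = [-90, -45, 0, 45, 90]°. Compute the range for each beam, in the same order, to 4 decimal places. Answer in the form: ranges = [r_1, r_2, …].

ranges = [2.6503, 7.6000, 3.9340, 0.8800, 0.4555]

beam 1: φ=-90°, α=255°
  dir = (cos 255°, sin 255°) = (-0.2588, -0.9659); from cell (3,8)
  next x-line at t=0.7727, next y-line at t=0.5798; Δt_x=3.8637, Δt_y=1.0353
    y: enter (3,7) at t=0.5798
    x: enter (2,7) at t=0.7727
    y: enter (2,6) at t=1.6150
    y: enter (2,5) at t=2.6503 ← occupied
  → r_1 = 2.6503
beam 2: φ=-45°, α=300°
  dir = (cos 300°, sin 300°) = (0.5000, -0.8660); from cell (3,8)
  next x-line at t=1.6000, next y-line at t=0.6466; Δt_x=2.0000, Δt_y=1.1547
    y: enter (3,7) at t=0.6466
    x: enter (4,7) at t=1.6000
    y: enter (4,6) at t=1.8013
    y: enter (4,5) at t=2.9560
    x: enter (5,5) at t=3.6000
    y: enter (5,4) at t=4.1107
    y: enter (5,3) at t=5.2654
    x: enter (6,3) at t=5.6000
    y: enter (6,2) at t=6.4201
    y: enter (6,1) at t=7.5748
    x: enter (7,1) at t=7.6000 ← occupied
  → r_2 = 7.6000
beam 3: φ=0°, α=345°
  dir = (cos 345°, sin 345°) = (0.9659, -0.2588); from cell (3,8)
  next x-line at t=0.8282, next y-line at t=2.1637; Δt_x=1.0353, Δt_y=3.8637
    x: enter (4,8) at t=0.8282
    x: enter (5,8) at t=1.8635
    y: enter (5,7) at t=2.1637
    x: enter (6,7) at t=2.8988
    x: enter (7,7) at t=3.9340 ← occupied
  → r_3 = 3.9340
beam 4: φ=45°, α=30°
  dir = (cos 30°, sin 30°) = (0.8660, 0.5000); from cell (3,8)
  next x-line at t=0.9238, next y-line at t=0.8800; Δt_x=1.1547, Δt_y=2.0000
    y: enter (3,9) at t=0.8800 ← occupied
  → r_4 = 0.8800
beam 5: φ=90°, α=75°
  dir = (cos 75°, sin 75°) = (0.2588, 0.9659); from cell (3,8)
  next x-line at t=3.0910, next y-line at t=0.4555; Δt_x=3.8637, Δt_y=1.0353
    y: enter (3,9) at t=0.4555 ← occupied
  → r_5 = 0.4555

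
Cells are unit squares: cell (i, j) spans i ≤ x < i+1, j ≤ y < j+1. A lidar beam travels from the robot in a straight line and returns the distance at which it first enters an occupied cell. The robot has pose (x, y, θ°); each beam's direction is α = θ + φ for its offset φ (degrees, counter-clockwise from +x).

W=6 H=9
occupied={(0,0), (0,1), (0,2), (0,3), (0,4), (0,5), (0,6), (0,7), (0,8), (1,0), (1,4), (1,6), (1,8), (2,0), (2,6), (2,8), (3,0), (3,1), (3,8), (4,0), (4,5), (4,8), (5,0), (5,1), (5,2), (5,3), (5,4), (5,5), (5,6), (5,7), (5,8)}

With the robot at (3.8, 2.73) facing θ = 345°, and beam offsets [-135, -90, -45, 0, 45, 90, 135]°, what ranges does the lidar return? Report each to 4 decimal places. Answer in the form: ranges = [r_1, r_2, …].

ranges = [3.2332, 0.7558, 1.9976, 1.2423, 1.3856, 2.3501, 3.7759]

beam 1: φ=-135°, α=210°
  cosα=-0.8660 sinα=-0.5000 | (3,2) | tMaxX 0.9238 tMaxY 1.4600 | tΔX 1.1547 tΔY 2.0000
    t=0.9238 [x] (2,2)
    t=1.4600 [y] (2,1)
    t=2.0785 [x] (1,1)
    t=3.2332 [x] (0,1) — stop
  → r_1 = 3.2332
beam 2: φ=-90°, α=255°
  cosα=-0.2588 sinα=-0.9659 | (3,2) | tMaxX 3.0910 tMaxY 0.7558 | tΔX 3.8637 tΔY 1.0353
    t=0.7558 [y] (3,1) — stop
  → r_2 = 0.7558
beam 3: φ=-45°, α=300°
  cosα=0.5000 sinα=-0.8660 | (3,2) | tMaxX 0.4000 tMaxY 0.8429 | tΔX 2.0000 tΔY 1.1547
    t=0.4000 [x] (4,2)
    t=0.8429 [y] (4,1)
    t=1.9976 [y] (4,0) — stop
  → r_3 = 1.9976
beam 4: φ=0°, α=345°
  cosα=0.9659 sinα=-0.2588 | (3,2) | tMaxX 0.2071 tMaxY 2.8205 | tΔX 1.0353 tΔY 3.8637
    t=0.2071 [x] (4,2)
    t=1.2423 [x] (5,2) — stop
  → r_4 = 1.2423
beam 5: φ=45°, α=30°
  cosα=0.8660 sinα=0.5000 | (3,2) | tMaxX 0.2309 tMaxY 0.5400 | tΔX 1.1547 tΔY 2.0000
    t=0.2309 [x] (4,2)
    t=0.5400 [y] (4,3)
    t=1.3856 [x] (5,3) — stop
  → r_5 = 1.3856
beam 6: φ=90°, α=75°
  cosα=0.2588 sinα=0.9659 | (3,2) | tMaxX 0.7727 tMaxY 0.2795 | tΔX 3.8637 tΔY 1.0353
    t=0.2795 [y] (3,3)
    t=0.7727 [x] (4,3)
    t=1.3148 [y] (4,4)
    t=2.3501 [y] (4,5) — stop
  → r_6 = 2.3501
beam 7: φ=135°, α=120°
  cosα=-0.5000 sinα=0.8660 | (3,2) | tMaxX 1.6000 tMaxY 0.3118 | tΔX 2.0000 tΔY 1.1547
    t=0.3118 [y] (3,3)
    t=1.4665 [y] (3,4)
    t=1.6000 [x] (2,4)
    t=2.6212 [y] (2,5)
    t=3.6000 [x] (1,5)
    t=3.7759 [y] (1,6) — stop
  → r_7 = 3.7759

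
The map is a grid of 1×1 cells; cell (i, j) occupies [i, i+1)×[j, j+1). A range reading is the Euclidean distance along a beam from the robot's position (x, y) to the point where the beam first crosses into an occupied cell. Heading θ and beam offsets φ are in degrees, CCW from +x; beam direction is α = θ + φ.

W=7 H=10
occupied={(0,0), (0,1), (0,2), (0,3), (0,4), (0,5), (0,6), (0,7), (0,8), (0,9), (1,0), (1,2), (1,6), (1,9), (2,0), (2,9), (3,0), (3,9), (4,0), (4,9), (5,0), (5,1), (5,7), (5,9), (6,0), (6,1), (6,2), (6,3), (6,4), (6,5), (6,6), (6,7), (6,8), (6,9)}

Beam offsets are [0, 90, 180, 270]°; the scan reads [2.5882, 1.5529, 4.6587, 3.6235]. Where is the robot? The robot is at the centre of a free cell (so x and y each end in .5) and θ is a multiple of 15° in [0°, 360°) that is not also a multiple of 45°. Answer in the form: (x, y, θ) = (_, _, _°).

Enumerate (i+0.5, j+0.5, θ) over the 36 free cells and 16 admissible headings. For each, cast all 4 beams and compare to the given ranges.
  (3.5, 7.5, 150°): beam 1 = 2.8868 ≠ 2.5882 ✗
  (4.5, 4.5, 60°): beam 1 = 2.8868 ≠ 2.5882 ✗
  (4.5, 1.5, 15°): beam 1 = 0.5176 ≠ 2.5882 ✗
  …
  (4.5, 4.5, 285°): r_1=2.5882, r_2=1.5529, r_3=4.6587, r_4=3.6235 — all match ✓
No second candidate reproduces the full scan.

(x, y, θ) = (4.5, 4.5, 285°)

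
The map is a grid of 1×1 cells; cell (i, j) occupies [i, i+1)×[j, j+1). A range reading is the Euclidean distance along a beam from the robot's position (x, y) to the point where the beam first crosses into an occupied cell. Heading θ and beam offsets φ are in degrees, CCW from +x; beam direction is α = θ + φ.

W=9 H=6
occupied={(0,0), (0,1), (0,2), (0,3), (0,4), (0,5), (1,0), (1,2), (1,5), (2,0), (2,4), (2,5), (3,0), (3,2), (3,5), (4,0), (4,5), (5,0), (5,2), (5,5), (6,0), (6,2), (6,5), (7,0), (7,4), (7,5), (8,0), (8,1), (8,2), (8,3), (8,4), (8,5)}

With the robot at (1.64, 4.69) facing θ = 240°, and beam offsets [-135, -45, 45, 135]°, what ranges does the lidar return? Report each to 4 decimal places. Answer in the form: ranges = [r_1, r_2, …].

beam 1: φ=-135°, α=105°
  cosα=-0.2588 sinα=0.9659 | (1,4) | tMaxX 2.4728 tMaxY 0.3209 | tΔX 3.8637 tΔY 1.0353
    t=0.3209 [y] (1,5) — stop
  → r_1 = 0.3209
beam 2: φ=-45°, α=195°
  cosα=-0.9659 sinα=-0.2588 | (1,4) | tMaxX 0.6626 tMaxY 2.6660 | tΔX 1.0353 tΔY 3.8637
    t=0.6626 [x] (0,4) — stop
  → r_2 = 0.6626
beam 3: φ=45°, α=285°
  cosα=0.2588 sinα=-0.9659 | (1,4) | tMaxX 1.3909 tMaxY 0.7143 | tΔX 3.8637 tΔY 1.0353
    t=0.7143 [y] (1,3)
    t=1.3909 [x] (2,3)
    t=1.7496 [y] (2,2)
    t=2.7849 [y] (2,1)
    t=3.8202 [y] (2,0) — stop
  → r_3 = 3.8202
beam 4: φ=135°, α=15°
  cosα=0.9659 sinα=0.2588 | (1,4) | tMaxX 0.3727 tMaxY 1.1977 | tΔX 1.0353 tΔY 3.8637
    t=0.3727 [x] (2,4) — stop
  → r_4 = 0.3727

ranges = [0.3209, 0.6626, 3.8202, 0.3727]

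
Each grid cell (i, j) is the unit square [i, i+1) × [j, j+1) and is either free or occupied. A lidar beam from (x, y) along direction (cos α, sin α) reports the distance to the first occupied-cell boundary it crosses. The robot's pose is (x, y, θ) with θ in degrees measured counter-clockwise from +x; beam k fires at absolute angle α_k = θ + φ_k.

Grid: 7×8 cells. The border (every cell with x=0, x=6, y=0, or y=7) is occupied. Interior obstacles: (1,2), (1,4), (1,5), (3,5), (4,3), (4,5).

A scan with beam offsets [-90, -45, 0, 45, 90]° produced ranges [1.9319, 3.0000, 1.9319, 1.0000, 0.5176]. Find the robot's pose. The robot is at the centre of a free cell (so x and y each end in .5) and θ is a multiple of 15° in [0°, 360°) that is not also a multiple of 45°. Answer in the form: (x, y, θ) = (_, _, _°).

(x, y, θ) = (3.5, 1.5, 165°)

The pose lattice has 24·16 = 384 candidates. Test each by forward raycasting.
  (3.5, 4.5, 330°): beam 1 = 4.0415 ≠ 1.9319 ✗
  (5.5, 6.5, 60°): beam 1 = 0.5774 ≠ 1.9319 ✗
  (2.5, 2.5, 60°): beam 1 = 3.0000 ≠ 1.9319 ✗
  (3.5, 2.5, 15°): beam 1 = 1.5529 ≠ 1.9319 ✗
  …
  (3.5, 1.5, 165°): r_1=1.9319, r_2=3.0000, r_3=1.9319, r_4=1.0000, r_5=0.5176 — all match ✓
Only this pose fits every beam.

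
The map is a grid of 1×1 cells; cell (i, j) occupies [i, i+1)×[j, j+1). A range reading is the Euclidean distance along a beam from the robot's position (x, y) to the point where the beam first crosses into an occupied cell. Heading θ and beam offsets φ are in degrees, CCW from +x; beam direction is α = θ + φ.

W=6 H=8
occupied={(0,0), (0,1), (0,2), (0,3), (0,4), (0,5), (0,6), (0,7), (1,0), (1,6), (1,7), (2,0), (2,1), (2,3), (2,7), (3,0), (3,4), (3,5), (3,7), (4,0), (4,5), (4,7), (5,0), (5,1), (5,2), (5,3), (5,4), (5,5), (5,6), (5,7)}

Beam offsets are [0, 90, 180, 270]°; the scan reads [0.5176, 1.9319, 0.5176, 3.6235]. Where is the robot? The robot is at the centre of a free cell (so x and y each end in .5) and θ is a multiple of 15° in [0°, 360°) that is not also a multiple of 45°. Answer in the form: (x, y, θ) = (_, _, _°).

(x, y, θ) = (1.5, 3.5, 165°)

The pose lattice has 18·16 = 288 candidates. Test each by forward raycasting.
  (2.5, 2.5, 195°): beam 1 = 1.5529 ≠ 0.5176 ✗
  (1.5, 4.5, 75°): beam 1 = 1.5529 ≠ 0.5176 ✗
  (4.5, 4.5, 30°): beam 1 = 0.5774 ≠ 0.5176 ✗
  (1.5, 2.5, 15°): beam 1 = 3.6235 ≠ 0.5176 ✗
  …
  (1.5, 3.5, 165°): r_1=0.5176, r_2=1.9319, r_3=0.5176, r_4=3.6235 — all match ✓
Unique over the lattice → pose = (1.5, 3.5, 165°).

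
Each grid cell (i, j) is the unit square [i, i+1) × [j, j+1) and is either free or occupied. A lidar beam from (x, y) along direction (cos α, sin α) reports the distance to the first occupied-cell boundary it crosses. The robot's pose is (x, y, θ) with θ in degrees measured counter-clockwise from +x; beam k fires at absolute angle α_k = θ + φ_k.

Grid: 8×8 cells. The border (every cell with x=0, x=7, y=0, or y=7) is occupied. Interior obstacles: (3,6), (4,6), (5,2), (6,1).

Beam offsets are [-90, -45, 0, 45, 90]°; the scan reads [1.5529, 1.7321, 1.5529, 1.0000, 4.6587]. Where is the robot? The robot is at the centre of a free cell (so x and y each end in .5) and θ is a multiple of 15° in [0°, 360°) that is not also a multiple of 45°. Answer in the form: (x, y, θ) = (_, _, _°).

Enumerate (i+0.5, j+0.5, θ) over the 32 free cells and 16 admissible headings. For each, cast all 5 beams and compare to the given ranges.
  (1.5, 2.5, 60°): beam 1 = 3.0000 ≠ 1.5529 ✗
  (4.5, 2.5, 165°): beam 1 = 4.6587 ≠ 1.5529 ✗
  (3.5, 4.5, 285°): beam 1 = 2.5882 ≠ 1.5529 ✗
  (6.5, 2.5, 30°): beam 1 = 0.5774 ≠ 1.5529 ✗
  …
  (5.5, 5.5, 105°): r_1=1.5529, r_2=1.7321, r_3=1.5529, r_4=1.0000, r_5=4.6587 — all match ✓
Unique over the lattice → pose = (5.5, 5.5, 105°).

(x, y, θ) = (5.5, 5.5, 105°)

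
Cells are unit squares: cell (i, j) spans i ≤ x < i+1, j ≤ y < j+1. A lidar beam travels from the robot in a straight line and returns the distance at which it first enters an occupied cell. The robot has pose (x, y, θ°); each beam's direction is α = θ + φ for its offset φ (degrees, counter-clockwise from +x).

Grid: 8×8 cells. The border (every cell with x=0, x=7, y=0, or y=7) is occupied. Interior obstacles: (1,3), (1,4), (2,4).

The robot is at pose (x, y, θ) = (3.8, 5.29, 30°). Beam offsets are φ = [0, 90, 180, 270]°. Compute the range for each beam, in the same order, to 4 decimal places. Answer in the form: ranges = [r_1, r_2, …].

ranges = [3.4200, 1.9745, 0.9238, 4.9537]

beam 1: φ=0°, α=30°
  d=(0.8660,0.5000)  start (3,5)  tX=0.2309 tY=1.4200  stride 1/|dx|=1.1547 1/|dy|=2.0000
    cross x-line → (4,5), t=0.2309
    cross x-line → (5,5), t=1.3856
    cross y-line → (5,6), t=1.4200
    cross x-line → (6,6), t=2.5403
    cross y-line → (6,7), t=3.4200 (wall)
  → r_1 = 3.4200
beam 2: φ=90°, α=120°
  d=(-0.5000,0.8660)  start (3,5)  tX=1.6000 tY=0.8198  stride 1/|dx|=2.0000 1/|dy|=1.1547
    cross y-line → (3,6), t=0.8198
    cross x-line → (2,6), t=1.6000
    cross y-line → (2,7), t=1.9745 (wall)
  → r_2 = 1.9745
beam 3: φ=180°, α=210°
  d=(-0.8660,-0.5000)  start (3,5)  tX=0.9238 tY=0.5800  stride 1/|dx|=1.1547 1/|dy|=2.0000
    cross y-line → (3,4), t=0.5800
    cross x-line → (2,4), t=0.9238 (wall)
  → r_3 = 0.9238
beam 4: φ=270°, α=300°
  d=(0.5000,-0.8660)  start (3,5)  tX=0.4000 tY=0.3349  stride 1/|dx|=2.0000 1/|dy|=1.1547
    cross y-line → (3,4), t=0.3349
    cross x-line → (4,4), t=0.4000
    cross y-line → (4,3), t=1.4896
    cross x-line → (5,3), t=2.4000
    cross y-line → (5,2), t=2.6443
    cross y-line → (5,1), t=3.7990
    cross x-line → (6,1), t=4.4000
    cross y-line → (6,0), t=4.9537 (wall)
  → r_4 = 4.9537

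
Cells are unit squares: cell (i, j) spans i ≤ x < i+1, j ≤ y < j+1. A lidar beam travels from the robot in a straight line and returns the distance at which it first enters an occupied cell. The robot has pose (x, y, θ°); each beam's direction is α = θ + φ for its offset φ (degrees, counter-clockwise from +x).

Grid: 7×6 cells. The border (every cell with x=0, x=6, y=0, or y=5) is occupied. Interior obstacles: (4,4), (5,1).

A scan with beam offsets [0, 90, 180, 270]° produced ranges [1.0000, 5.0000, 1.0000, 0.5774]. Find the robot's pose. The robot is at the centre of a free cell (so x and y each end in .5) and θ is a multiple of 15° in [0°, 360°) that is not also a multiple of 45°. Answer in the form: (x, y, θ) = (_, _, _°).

(x, y, θ) = (5.5, 3.5, 120°)

The pose lattice has 18·16 = 288 candidates. Test each by forward raycasting.
  (4.5, 3.5, 330°): beam 1 = 1.7321 ≠ 1.0000 ✗
  (4.5, 1.5, 165°): beam 1 = 3.6235 ≠ 1.0000 ✗
  (2.5, 4.5, 165°): beam 1 = 1.5529 ≠ 1.0000 ✗
  (5.5, 3.5, 330°): beam 1 = 0.5774 ≠ 1.0000 ✗
  …
  (5.5, 3.5, 120°): r_1=1.0000, r_2=5.0000, r_3=1.0000, r_4=0.5774 — all match ✓
Unique over the lattice → pose = (5.5, 3.5, 120°).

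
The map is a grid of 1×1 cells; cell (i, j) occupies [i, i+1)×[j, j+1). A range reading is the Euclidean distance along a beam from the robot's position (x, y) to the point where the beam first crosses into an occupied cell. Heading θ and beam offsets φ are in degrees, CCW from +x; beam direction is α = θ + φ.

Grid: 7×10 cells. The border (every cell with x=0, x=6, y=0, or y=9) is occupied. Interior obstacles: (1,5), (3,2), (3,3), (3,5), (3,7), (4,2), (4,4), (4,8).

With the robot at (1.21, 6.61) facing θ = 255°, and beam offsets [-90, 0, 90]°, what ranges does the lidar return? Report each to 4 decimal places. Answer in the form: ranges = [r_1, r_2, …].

ranges = [0.2174, 0.6315, 2.3569]

beam 1: φ=-90°, α=165°
  dir = (cos 165°, sin 165°) = (-0.9659, 0.2588); from cell (1,6)
  next x-line at t=0.2174, next y-line at t=1.5068; Δt_x=1.0353, Δt_y=3.8637
    x: enter (0,6) at t=0.2174 ← occupied
  → r_1 = 0.2174
beam 2: φ=0°, α=255°
  dir = (cos 255°, sin 255°) = (-0.2588, -0.9659); from cell (1,6)
  next x-line at t=0.8114, next y-line at t=0.6315; Δt_x=3.8637, Δt_y=1.0353
    y: enter (1,5) at t=0.6315 ← occupied
  → r_2 = 0.6315
beam 3: φ=90°, α=345°
  dir = (cos 345°, sin 345°) = (0.9659, -0.2588); from cell (1,6)
  next x-line at t=0.8179, next y-line at t=2.3569; Δt_x=1.0353, Δt_y=3.8637
    x: enter (2,6) at t=0.8179
    x: enter (3,6) at t=1.8531
    y: enter (3,5) at t=2.3569 ← occupied
  → r_3 = 2.3569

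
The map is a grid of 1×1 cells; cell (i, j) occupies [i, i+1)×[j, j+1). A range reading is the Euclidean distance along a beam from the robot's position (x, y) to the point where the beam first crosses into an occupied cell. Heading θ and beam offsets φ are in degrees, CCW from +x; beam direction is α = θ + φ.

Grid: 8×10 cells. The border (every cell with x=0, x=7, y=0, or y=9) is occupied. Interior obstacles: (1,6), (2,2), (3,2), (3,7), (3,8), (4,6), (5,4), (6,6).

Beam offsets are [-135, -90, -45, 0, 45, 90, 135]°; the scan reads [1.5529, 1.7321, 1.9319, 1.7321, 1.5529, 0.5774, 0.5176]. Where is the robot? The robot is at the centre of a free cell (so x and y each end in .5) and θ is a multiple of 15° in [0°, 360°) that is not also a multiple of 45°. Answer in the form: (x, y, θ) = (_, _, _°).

(x, y, θ) = (5.5, 8.5, 330°)

The pose lattice has 40·16 = 640 candidates. Test each by forward raycasting.
  (6.5, 5.5, 15°): beam 1 = 1.0000 ≠ 1.5529 ✗
  (1.5, 2.5, 255°): beam 1 = 1.0000 ≠ 1.5529 ✗
  (2.5, 8.5, 15°): beam 1 = 1.7321 ≠ 1.5529 ✗
  …
  (5.5, 8.5, 330°): r_1=1.5529, r_2=1.7321, r_3=1.9319, r_4=1.7321, r_5=1.5529, r_6=0.5774, r_7=0.5176 — all match ✓
Only this pose fits every beam.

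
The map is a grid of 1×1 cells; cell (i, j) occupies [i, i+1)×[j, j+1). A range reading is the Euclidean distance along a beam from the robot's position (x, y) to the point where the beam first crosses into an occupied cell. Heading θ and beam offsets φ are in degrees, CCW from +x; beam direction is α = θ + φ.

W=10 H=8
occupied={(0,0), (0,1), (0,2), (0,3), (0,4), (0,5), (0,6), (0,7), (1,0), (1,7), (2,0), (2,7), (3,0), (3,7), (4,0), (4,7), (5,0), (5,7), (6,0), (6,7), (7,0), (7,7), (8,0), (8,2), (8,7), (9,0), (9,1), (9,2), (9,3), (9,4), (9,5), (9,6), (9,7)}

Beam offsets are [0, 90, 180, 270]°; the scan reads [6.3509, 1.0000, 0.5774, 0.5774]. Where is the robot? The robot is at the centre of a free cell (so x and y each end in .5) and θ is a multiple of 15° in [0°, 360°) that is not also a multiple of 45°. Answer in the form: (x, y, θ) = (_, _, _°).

(x, y, θ) = (1.5, 6.5, 300°)

The pose lattice has 47·16 = 752 candidates. Test each by forward raycasting.
  (1.5, 6.5, 285°): beam 1 = 5.6940 ≠ 6.3509 ✗
  (8.5, 4.5, 15°): beam 1 = 0.5176 ≠ 6.3509 ✗
  (2.5, 2.5, 285°): beam 1 = 1.5529 ≠ 6.3509 ✗
  (5.5, 1.5, 150°): beam 1 = 5.1962 ≠ 6.3509 ✗
  …
  (1.5, 6.5, 300°): r_1=6.3509, r_2=1.0000, r_3=0.5774, r_4=0.5774 — all match ✓
No second candidate reproduces the full scan.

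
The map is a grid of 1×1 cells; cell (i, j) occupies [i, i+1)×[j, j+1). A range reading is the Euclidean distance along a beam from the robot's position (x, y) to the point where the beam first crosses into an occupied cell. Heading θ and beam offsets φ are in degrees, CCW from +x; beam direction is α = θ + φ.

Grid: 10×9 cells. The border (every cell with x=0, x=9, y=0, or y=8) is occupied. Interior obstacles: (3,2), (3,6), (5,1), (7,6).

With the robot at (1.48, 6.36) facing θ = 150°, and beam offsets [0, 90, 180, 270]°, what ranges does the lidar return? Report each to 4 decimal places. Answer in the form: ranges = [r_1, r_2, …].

beam 1: φ=0°, α=150°
  dir = (cos 150°, sin 150°) = (-0.8660, 0.5000); from cell (1,6)
  next x-line at t=0.5543, next y-line at t=1.2800; Δt_x=1.1547, Δt_y=2.0000
    x: enter (0,6) at t=0.5543 ← occupied
  → r_1 = 0.5543
beam 2: φ=90°, α=240°
  dir = (cos 240°, sin 240°) = (-0.5000, -0.8660); from cell (1,6)
  next x-line at t=0.9600, next y-line at t=0.4157; Δt_x=2.0000, Δt_y=1.1547
    y: enter (1,5) at t=0.4157
    x: enter (0,5) at t=0.9600 ← occupied
  → r_2 = 0.9600
beam 3: φ=180°, α=330°
  dir = (cos 330°, sin 330°) = (0.8660, -0.5000); from cell (1,6)
  next x-line at t=0.6004, next y-line at t=0.7200; Δt_x=1.1547, Δt_y=2.0000
    x: enter (2,6) at t=0.6004
    y: enter (2,5) at t=0.7200
    x: enter (3,5) at t=1.7551
    y: enter (3,4) at t=2.7200
    x: enter (4,4) at t=2.9098
    x: enter (5,4) at t=4.0645
    y: enter (5,3) at t=4.7200
    x: enter (6,3) at t=5.2192
    x: enter (7,3) at t=6.3739
    y: enter (7,2) at t=6.7200
    x: enter (8,2) at t=7.5286
    x: enter (9,2) at t=8.6833 ← occupied
  → r_3 = 8.6833
beam 4: φ=270°, α=60°
  dir = (cos 60°, sin 60°) = (0.5000, 0.8660); from cell (1,6)
  next x-line at t=1.0400, next y-line at t=0.7390; Δt_x=2.0000, Δt_y=1.1547
    y: enter (1,7) at t=0.7390
    x: enter (2,7) at t=1.0400
    y: enter (2,8) at t=1.8937 ← occupied
  → r_4 = 1.8937

ranges = [0.5543, 0.9600, 8.6833, 1.8937]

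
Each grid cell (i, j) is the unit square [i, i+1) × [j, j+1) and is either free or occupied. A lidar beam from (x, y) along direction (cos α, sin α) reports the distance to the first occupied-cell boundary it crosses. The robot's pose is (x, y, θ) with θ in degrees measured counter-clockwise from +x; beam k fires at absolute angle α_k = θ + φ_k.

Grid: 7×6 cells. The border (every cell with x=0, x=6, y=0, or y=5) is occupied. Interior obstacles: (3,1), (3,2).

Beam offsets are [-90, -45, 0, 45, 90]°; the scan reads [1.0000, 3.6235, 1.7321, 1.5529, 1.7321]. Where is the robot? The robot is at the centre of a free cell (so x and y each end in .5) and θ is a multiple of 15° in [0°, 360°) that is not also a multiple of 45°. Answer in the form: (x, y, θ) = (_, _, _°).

(x, y, θ) = (2.5, 3.5, 60°)

Candidates: 18 free-cell centres × 16 headings = 288 poses. Raycast each; keep the one whose scan matches to 4 dp.
  (1.5, 1.5, 330°): beam 1 = 0.5774 ≠ 1.0000 ✗
  (4.5, 3.5, 150°): beam 1 = 1.7321 ≠ 1.0000 ✗
  (1.5, 1.5, 345°): beam 1 = 0.5176 ≠ 1.0000 ✗
  (2.5, 1.5, 120°): beam 1 = 0.5774 ≠ 1.0000 ✗
  (1.5, 2.5, 285°): beam 1 = 0.5176 ≠ 1.0000 ✗
  …
  (2.5, 3.5, 60°): r_1=1.0000, r_2=3.6235, r_3=1.7321, r_4=1.5529, r_5=1.7321 — all match ✓
No second candidate reproduces the full scan.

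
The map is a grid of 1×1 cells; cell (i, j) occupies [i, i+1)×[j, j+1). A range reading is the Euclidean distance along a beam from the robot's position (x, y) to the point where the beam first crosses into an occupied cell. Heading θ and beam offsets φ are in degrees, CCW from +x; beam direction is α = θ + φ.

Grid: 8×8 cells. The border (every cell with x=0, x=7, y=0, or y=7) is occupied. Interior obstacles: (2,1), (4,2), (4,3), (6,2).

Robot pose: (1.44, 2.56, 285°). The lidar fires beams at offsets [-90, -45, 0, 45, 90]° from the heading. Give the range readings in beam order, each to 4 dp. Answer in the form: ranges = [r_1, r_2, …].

ranges = [0.4555, 0.8800, 1.6150, 1.1200, 2.6503]

beam 1: φ=-90°, α=195°
  d=(-0.9659,-0.2588)  start (1,2)  tX=0.4555 tY=2.1637  stride 1/|dx|=1.0353 1/|dy|=3.8637
    cross x-line → (0,2), t=0.4555 (wall)
  → r_1 = 0.4555
beam 2: φ=-45°, α=240°
  d=(-0.5000,-0.8660)  start (1,2)  tX=0.8800 tY=0.6466  stride 1/|dx|=2.0000 1/|dy|=1.1547
    cross y-line → (1,1), t=0.6466
    cross x-line → (0,1), t=0.8800 (wall)
  → r_2 = 0.8800
beam 3: φ=0°, α=285°
  d=(0.2588,-0.9659)  start (1,2)  tX=2.1637 tY=0.5798  stride 1/|dx|=3.8637 1/|dy|=1.0353
    cross y-line → (1,1), t=0.5798
    cross y-line → (1,0), t=1.6150 (wall)
  → r_3 = 1.6150
beam 4: φ=45°, α=330°
  d=(0.8660,-0.5000)  start (1,2)  tX=0.6466 tY=1.1200  stride 1/|dx|=1.1547 1/|dy|=2.0000
    cross x-line → (2,2), t=0.6466
    cross y-line → (2,1), t=1.1200 (wall)
  → r_4 = 1.1200
beam 5: φ=90°, α=15°
  d=(0.9659,0.2588)  start (1,2)  tX=0.5798 tY=1.7000  stride 1/|dx|=1.0353 1/|dy|=3.8637
    cross x-line → (2,2), t=0.5798
    cross x-line → (3,2), t=1.6150
    cross y-line → (3,3), t=1.7000
    cross x-line → (4,3), t=2.6503 (wall)
  → r_5 = 2.6503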